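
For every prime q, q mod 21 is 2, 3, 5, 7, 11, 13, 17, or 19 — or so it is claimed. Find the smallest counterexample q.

q = 29

For q = 2, 3, 5, 7, 11, 13, 17, 19, 23 the conclusion holds.
q = 29: 29 mod 21 = 8 — not in {2, 3, 5, 7, 11, 13, 17, 19}.
Thus q = 29 disproves the claim, and no smaller q works.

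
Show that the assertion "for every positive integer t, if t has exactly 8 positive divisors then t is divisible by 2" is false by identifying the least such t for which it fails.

t = 105

The first 12 eligible values, up to t = 104, all satisfy the conclusion.
t = 105: τ(105) = 8; 105 mod 2 = 1.
Thus t = 105 disproves the claim, and no smaller t works.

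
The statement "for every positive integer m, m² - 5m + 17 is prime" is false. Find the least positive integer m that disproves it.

For m = 1, 2, 3, 4, …, 10, 11, 12 the conclusion holds.
m = 13: m² - 5m + 17 = 121 = 11 × 11, composite.

m = 13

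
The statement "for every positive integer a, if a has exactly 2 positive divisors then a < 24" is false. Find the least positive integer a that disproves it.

a = 29

For a = 2, 3, 5, 7, 11, 13, 17, 19, 23 the conclusion holds.
a = 29: τ(29) = 2; 29 ≥ 24.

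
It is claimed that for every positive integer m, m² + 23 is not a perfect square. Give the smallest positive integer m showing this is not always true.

We need the least positive integer m for which m² + 23 is a perfect square.
The first 10 eligible values, up to m = 10, all satisfy the conclusion.
m = 11: 11² + 23 = 144 = 12², a perfect square.
Thus m = 11 disproves the claim, and no smaller m works.

m = 11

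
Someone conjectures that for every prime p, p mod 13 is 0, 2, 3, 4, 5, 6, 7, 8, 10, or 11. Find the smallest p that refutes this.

p = 53

For p = 2, 3, 5, 7, …, 41, 43, 47 the conclusion holds.
p = 53: 53 mod 13 = 1 — not in {0, 2, 3, 4, 5, 6, 7, 8, 10, 11}.
Thus p = 53 disproves the claim, and no smaller p works.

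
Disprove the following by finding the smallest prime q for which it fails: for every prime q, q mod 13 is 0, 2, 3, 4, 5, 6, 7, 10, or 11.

Check each prime q in order until the claim fails.
The first 14 eligible values, up to q = 43, all satisfy the conclusion.
q = 47: 47 mod 13 = 8 — not in {0, 2, 3, 4, 5, 6, 7, 10, 11}.
Thus q = 47 disproves the claim, and no smaller q works.

q = 47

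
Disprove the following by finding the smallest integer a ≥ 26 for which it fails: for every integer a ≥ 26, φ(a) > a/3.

We need the least integer a ≥ 26 for which the claim fails.
For a = 26, 27, 28, 29 the conclusion holds.
a = 30: φ(30) = 8 and 30/3 = 10, so φ(30) ≤ 30/3.
Hence a = 30 is a counterexample.

a = 30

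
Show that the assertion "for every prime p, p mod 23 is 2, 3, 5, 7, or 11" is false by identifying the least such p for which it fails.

p = 13

For p = 2, 3, 5, 7, 11 the conclusion holds.
p = 13: 13 mod 23 = 13 — not in {2, 3, 5, 7, 11}.
So p = 13 is the smallest counterexample.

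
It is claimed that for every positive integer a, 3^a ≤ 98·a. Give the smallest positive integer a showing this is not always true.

a = 6

The first 5 eligible values, up to a = 5, all satisfy the conclusion.
a = 6: 3^a = 729 and 98·a = 588, so 729 > 588.
So a = 6 is the smallest counterexample.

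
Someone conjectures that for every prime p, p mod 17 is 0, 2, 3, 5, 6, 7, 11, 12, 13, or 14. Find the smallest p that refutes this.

p = 43

We need the least prime p for which the claim fails.
For p = 2, 3, 5, 7, …, 31, 37, 41 the conclusion holds.
p = 43: 43 mod 17 = 9 — not in {0, 2, 3, 5, 6, 7, 11, 12, 13, 14}.
So p = 43 is the smallest counterexample.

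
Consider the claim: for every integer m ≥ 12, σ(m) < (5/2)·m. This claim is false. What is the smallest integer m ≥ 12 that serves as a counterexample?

Check each integer m ≥ 12 in order until the claim fails.
For m = 12, 13, 14, 15, …, 21, 22, 23 the conclusion holds.
m = 24: σ(24) = 60; 60 ≥ 60.

m = 24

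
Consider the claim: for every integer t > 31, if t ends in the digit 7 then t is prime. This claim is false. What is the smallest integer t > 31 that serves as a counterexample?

We need the least integer t > 31 for which t ends in the digit 7 but t is not prime.
For t = 37, 47 the conclusion holds.
t = 57: 57 ends in 7; 57 = 3 × 19, composite.

t = 57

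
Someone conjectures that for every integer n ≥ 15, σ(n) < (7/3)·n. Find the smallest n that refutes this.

Check each integer n ≥ 15 in order until the claim fails.
For n = 15, 16, 17, 18, 19, 20, 21, 22, 23 the conclusion holds.
n = 24: σ(24) = 60; 60 ≥ 56.

n = 24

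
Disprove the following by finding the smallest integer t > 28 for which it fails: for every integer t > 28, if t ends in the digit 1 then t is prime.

Check each integer t > 28 in order until t ends in the digit 1 but t is not prime.
For t = 31, 41 the conclusion holds.
t = 51: 51 ends in 1; 51 = 3 × 17, composite.

t = 51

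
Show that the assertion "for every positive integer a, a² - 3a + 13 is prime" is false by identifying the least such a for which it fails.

For a = 1, 2, 3, 4, …, 9, 10, 11 the conclusion holds.
a = 12: a² - 3a + 13 = 121 = 11 × 11, composite.
Hence a = 12 is a counterexample.

a = 12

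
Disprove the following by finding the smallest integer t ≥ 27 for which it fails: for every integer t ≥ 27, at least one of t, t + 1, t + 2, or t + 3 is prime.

A counterexample is any integer t ≥ 27 such that t, t + 1, t + 2, t + 3 are all composite; we check each in order.
t = 27: 29 is prime.
t = 28: 29 is prime.
t = 29: 29 is prime.
t = 30: 31 is prime.
t = 31: 31 is prime.
t = 32: 32 = 2 × 16; 33 = 3 × 11; 34 = 2 × 17; 35 = 5 × 7 — all composite.
Hence t = 32 is a counterexample.

t = 32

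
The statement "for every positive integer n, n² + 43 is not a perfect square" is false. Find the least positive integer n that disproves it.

We need the least positive integer n for which n² + 43 is a perfect square.
For n = 1, 2, 3, 4, …, 18, 19, 20 the conclusion holds.
n = 21: 21² + 43 = 484 = 22², a perfect square.

n = 21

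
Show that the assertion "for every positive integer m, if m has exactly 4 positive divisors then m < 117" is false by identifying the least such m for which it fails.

m = 118

For m = 6, 8, 10, 14, …, 106, 111, 115 the conclusion holds.
m = 118: τ(118) = 4; 118 ≥ 117.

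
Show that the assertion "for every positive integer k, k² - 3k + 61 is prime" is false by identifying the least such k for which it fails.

k = 4

We need the least positive integer k for which k² - 3k + 61 is not prime.
k = 1: k² - 3k + 61 = 59, prime.
k = 2: k² - 3k + 61 = 59, prime.
k = 3: k² - 3k + 61 = 61, prime.
k = 4: k² - 3k + 61 = 65 = 5 × 13, composite.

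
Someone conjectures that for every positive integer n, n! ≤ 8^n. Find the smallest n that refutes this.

The first 19 eligible values, up to n = 19, all satisfy the conclusion.
n = 20: n! = 2432902008176640000 and 8^n = 1152921504606846976, so 2432902008176640000 > 1152921504606846976.
Hence n = 20 is a counterexample.

n = 20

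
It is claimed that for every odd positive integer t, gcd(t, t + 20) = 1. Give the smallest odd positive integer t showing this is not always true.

t = 5

Check each odd positive integer t in order until gcd(t, t + 20) > 1.
For t = 1, 3 the conclusion holds.
t = 5: gcd(5, 25) = 5.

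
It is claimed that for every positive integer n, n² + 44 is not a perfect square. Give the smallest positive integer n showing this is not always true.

Check each positive integer n in order until n² + 44 is a perfect square.
The first 9 eligible values, up to n = 9, all satisfy the conclusion.
n = 10: 10² + 44 = 144 = 12², a perfect square.
So n = 10 is the smallest counterexample.

n = 10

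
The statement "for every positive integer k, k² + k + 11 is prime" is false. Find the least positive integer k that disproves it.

k = 10

A counterexample is any positive integer k such that k² + k + 11 is not prime; we check each in order.
The first 9 eligible values, up to k = 9, all satisfy the conclusion.
k = 10: k² + k + 11 = 121 = 11 × 11, composite.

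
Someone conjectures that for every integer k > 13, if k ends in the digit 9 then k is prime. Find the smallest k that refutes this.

For k = 19, 29 the conclusion holds.
k = 39: 39 ends in 9; 39 = 3 × 13, composite.
So k = 39 is the smallest counterexample.

k = 39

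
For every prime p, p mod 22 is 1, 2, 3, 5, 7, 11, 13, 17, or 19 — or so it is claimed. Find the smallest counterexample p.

For p = 2, 3, 5, 7, 11, 13, 17, 19, 23, 29 the conclusion holds.
p = 31: 31 mod 22 = 9 — not in {1, 2, 3, 5, 7, 11, 13, 17, 19}.

p = 31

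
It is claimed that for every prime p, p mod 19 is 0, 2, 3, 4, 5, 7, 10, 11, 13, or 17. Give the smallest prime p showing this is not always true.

p = 31

Check each prime p in order until the claim fails.
For p = 2, 3, 5, 7, 11, 13, 17, 19, 23, 29 the conclusion holds.
p = 31: 31 mod 19 = 12 — not in {0, 2, 3, 4, 5, 7, 10, 11, 13, 17}.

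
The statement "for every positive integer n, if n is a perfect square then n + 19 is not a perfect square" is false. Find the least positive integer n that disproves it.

n = 81

For n = 1, 4, 9, 16, 25, 36, 49, 64 the conclusion holds.
n = 81: 81 = 9² and 81 + 19 = 100 = 10².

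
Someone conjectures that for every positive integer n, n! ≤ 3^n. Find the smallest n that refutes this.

n = 7

Check each positive integer n in order until n! > 3^n.
n = 1: n! = 1 and 3^n = 3, so 1 ≤ 3.
n = 2: n! = 2 and 3^n = 9, so 2 ≤ 9.
n = 3: n! = 6 and 3^n = 27, so 6 ≤ 27.
n = 4: n! = 24 and 3^n = 81, so 24 ≤ 81.
n = 5: n! = 120 and 3^n = 243, so 120 ≤ 243.
n = 6: n! = 720 and 3^n = 729, so 720 ≤ 729.
n = 7: n! = 5040 and 3^n = 2187, so 5040 > 2187.
Thus n = 7 disproves the claim, and no smaller n works.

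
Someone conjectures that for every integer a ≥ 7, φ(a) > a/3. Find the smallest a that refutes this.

a = 12

We need the least integer a ≥ 7 for which the claim fails.
a = 7: φ(7) = 6 and 7/3 = 7/3, so φ(7) > 7/3.
a = 8: φ(8) = 4 and 8/3 = 8/3, so φ(8) > 8/3.
a = 9: φ(9) = 6 and 9/3 = 3, so φ(9) > 9/3.
a = 10: φ(10) = 4 and 10/3 = 10/3, so φ(10) > 10/3.
a = 11: φ(11) = 10 and 11/3 = 11/3, so φ(11) > 11/3.
a = 12: φ(12) = 4 and 12/3 = 4, so φ(12) ≤ 12/3.
Hence a = 12 is a counterexample.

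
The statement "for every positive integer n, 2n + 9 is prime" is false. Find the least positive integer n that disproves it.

For n = 1, 2 the conclusion holds.
n = 3: 2n + 9 = 15 = 3 × 5, composite.

n = 3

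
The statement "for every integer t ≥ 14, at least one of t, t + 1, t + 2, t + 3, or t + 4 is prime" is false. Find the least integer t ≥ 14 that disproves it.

t = 24

We need the least integer t ≥ 14 for which t, t + 1, t + 2, t + 3, t + 4 are all composite.
For t = 14, 15, 16, 17, 18, 19, 20, 21, 22, 23 the conclusion holds.
t = 24: 24 = 2 × 12; 25 = 5 × 5; 26 = 2 × 13; 27 = 3 × 9; 28 = 2 × 14 — all composite.
Thus t = 24 disproves the claim, and no smaller t works.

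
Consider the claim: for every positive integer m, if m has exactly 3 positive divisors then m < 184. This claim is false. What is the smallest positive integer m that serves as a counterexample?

We need the least positive integer m for which m has exactly 3 positive divisors but the claim fails.
For m = 4, 9, 25, 49, 121, 169 the conclusion holds.
m = 289: τ(289) = 3; 289 ≥ 184.
Hence m = 289 is a counterexample.

m = 289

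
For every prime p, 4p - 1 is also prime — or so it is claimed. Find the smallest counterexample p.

Check each prime p in order until 4p - 1 is not prime.
For p = 2, 3, 5 the conclusion holds.
p = 7: 4p - 1 = 27 = 3 × 9, not prime.

p = 7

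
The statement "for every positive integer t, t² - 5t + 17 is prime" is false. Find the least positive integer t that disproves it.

A counterexample is any positive integer t such that t² - 5t + 17 is not prime; we check each in order.
For t = 1, 2, 3, 4, …, 10, 11, 12 the conclusion holds.
t = 13: t² - 5t + 17 = 121 = 11 × 11, composite.
So t = 13 is the smallest counterexample.

t = 13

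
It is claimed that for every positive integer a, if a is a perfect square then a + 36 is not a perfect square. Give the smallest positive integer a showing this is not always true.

We need the least positive integer a for which a is a perfect square but a + 36 is a perfect square.
For a = 1, 4, 9, 16, 25, 36, 49 the conclusion holds.
a = 64: 64 = 8² and 64 + 36 = 100 = 10².

a = 64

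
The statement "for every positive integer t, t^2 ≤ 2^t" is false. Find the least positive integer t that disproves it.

t = 3

We need the least positive integer t for which t^2 > 2^t.
For t = 1, 2 the conclusion holds.
t = 3: t^2 = 9 and 2^t = 8, so 9 > 8.
So t = 3 is the smallest counterexample.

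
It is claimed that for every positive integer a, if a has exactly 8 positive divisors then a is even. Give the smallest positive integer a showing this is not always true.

A counterexample is any positive integer a such that a has exactly 8 positive divisors but a is odd; we check each in order.
For a = 24, 30, 40, 42, …, 88, 102, 104 the conclusion holds.
a = 105: divisors of 105: 1, 3, 5, 7, 15, 21, 35, 105; 105 is odd.

a = 105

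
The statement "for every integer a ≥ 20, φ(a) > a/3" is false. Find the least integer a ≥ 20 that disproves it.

We need the least integer a ≥ 20 for which the claim fails.
For a = 20, 21, 22, 23 the conclusion holds.
a = 24: φ(24) = 8 and 24/3 = 8, so φ(24) ≤ 24/3.

a = 24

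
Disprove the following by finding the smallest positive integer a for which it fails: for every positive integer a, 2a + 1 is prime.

a = 4

Check each positive integer a in order until 2a + 1 is not prime.
a = 1: 2a + 1 = 3, prime.
a = 2: 2a + 1 = 5, prime.
a = 3: 2a + 1 = 7, prime.
a = 4: 2a + 1 = 9 = 3 × 3, composite.
Thus a = 4 disproves the claim, and no smaller a works.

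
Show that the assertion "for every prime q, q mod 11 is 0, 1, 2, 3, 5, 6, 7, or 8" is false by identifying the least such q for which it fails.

The first 10 eligible values, up to q = 29, all satisfy the conclusion.
q = 31: 31 mod 11 = 9 — not in {0, 1, 2, 3, 5, 6, 7, 8}.

q = 31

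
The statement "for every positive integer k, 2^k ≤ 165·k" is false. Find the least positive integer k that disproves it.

k = 11

We need the least positive integer k for which 2^k > 165·k.
For k = 1, 2, 3, 4, 5, 6, 7, 8, 9, 10 the conclusion holds.
k = 11: 2^k = 2048 and 165·k = 1815, so 2048 > 1815.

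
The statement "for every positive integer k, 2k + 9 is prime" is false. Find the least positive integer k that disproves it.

k = 3

For k = 1, 2 the conclusion holds.
k = 3: 2k + 9 = 15 = 3 × 5, composite.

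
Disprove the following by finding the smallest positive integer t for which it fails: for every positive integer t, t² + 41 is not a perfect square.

A counterexample is any positive integer t such that t² + 41 is a perfect square; we check each in order.
The first 19 eligible values, up to t = 19, all satisfy the conclusion.
t = 20: 20² + 41 = 441 = 21², a perfect square.
So t = 20 is the smallest counterexample.

t = 20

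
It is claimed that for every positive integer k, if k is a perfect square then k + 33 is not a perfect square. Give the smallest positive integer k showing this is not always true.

Check each positive integer k in order until k is a perfect square but k + 33 is a perfect square.
For k = 1, 4, 9 the conclusion holds.
k = 16: 16 = 4² and 16 + 33 = 49 = 7².
Hence k = 16 is a counterexample.

k = 16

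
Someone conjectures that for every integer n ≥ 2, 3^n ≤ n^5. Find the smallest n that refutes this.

We need the least integer n ≥ 2 for which 3^n > n^5.
The first 9 eligible values, up to n = 10, all satisfy the conclusion.
n = 11: 3^n = 177147 and n^5 = 161051, so 177147 > 161051.

n = 11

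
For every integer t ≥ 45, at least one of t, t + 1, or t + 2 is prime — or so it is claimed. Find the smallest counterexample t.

t = 48

For t = 45, 46, 47 the conclusion holds.
t = 48: 48 = 2 × 24; 49 = 7 × 7; 50 = 2 × 25 — all composite.
Hence t = 48 is a counterexample.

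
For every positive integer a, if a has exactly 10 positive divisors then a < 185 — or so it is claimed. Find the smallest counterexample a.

We need the least positive integer a for which a has exactly 10 positive divisors but the claim fails.
The first 5 eligible values, up to a = 176, all satisfy the conclusion.
a = 208: τ(208) = 10; 208 ≥ 185.

a = 208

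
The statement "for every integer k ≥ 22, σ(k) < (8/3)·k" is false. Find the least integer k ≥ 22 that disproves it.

For k = 22, 23, 24, 25, …, 57, 58, 59 the conclusion holds.
k = 60: σ(60) = 168; 168 ≥ 160.

k = 60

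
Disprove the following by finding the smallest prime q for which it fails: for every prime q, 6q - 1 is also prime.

For q = 2, 3, 5, 7 the conclusion holds.
q = 11: 6q - 1 = 65 = 5 × 13, not prime.
So q = 11 is the smallest counterexample.

q = 11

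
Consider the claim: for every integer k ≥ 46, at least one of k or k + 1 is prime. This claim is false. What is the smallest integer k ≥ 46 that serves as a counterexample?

k = 48

We need the least integer k ≥ 46 for which k, k + 1 are both composite.
k = 46: 47 is prime.
k = 47: 47 is prime.
k = 48: 48 = 2 × 24; 49 = 7 × 7 — both composite.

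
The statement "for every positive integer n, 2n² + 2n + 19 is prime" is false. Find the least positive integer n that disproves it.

For n = 1, 2, 3, 4, …, 15, 16, 17 the conclusion holds.
n = 18: 2n² + 2n + 19 = 703 = 19 × 37, composite.

n = 18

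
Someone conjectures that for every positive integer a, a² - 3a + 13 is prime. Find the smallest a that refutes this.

We need the least positive integer a for which a² - 3a + 13 is not prime.
For a = 1, 2, 3, 4, …, 9, 10, 11 the conclusion holds.
a = 12: a² - 3a + 13 = 121 = 11 × 11, composite.
So a = 12 is the smallest counterexample.

a = 12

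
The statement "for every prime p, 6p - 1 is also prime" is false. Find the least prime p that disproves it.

p = 11

A counterexample is any prime p such that 6p - 1 is not prime; we check each in order.
For p = 2, 3, 5, 7 the conclusion holds.
p = 11: 6p - 1 = 65 = 5 × 13, not prime.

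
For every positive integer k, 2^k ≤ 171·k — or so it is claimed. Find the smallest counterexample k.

Check each positive integer k in order until 2^k > 171·k.
The first 10 eligible values, up to k = 10, all satisfy the conclusion.
k = 11: 2^k = 2048 and 171·k = 1881, so 2048 > 1881.
Hence k = 11 is a counterexample.

k = 11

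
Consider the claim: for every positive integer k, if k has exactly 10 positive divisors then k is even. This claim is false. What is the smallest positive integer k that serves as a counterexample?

k = 405

A counterexample is any positive integer k such that k has exactly 10 positive divisors but k is odd; we check each in order.
For k = 48, 80, 112, 162, 176, 208, 272, 304, 368 the conclusion holds.
k = 405: divisors of 405: 10 divisors; 405 is odd.
Thus k = 405 disproves the claim, and no smaller k works.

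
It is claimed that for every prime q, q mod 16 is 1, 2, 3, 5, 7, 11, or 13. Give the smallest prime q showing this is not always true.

q = 31

Check each prime q in order until the claim fails.
For q = 2, 3, 5, 7, 11, 13, 17, 19, 23, 29 the conclusion holds.
q = 31: 31 mod 16 = 15 — not in {1, 2, 3, 5, 7, 11, 13}.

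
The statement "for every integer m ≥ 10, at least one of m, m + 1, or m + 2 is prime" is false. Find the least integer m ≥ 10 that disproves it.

m = 14

Check each integer m ≥ 10 in order until m, m + 1, m + 2 are all composite.
For m = 10, 11, 12, 13 the conclusion holds.
m = 14: 14 = 2 × 7; 15 = 3 × 5; 16 = 2 × 8 — all composite.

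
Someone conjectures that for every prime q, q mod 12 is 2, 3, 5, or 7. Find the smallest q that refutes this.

A counterexample is any prime q such that the claim fails; we check each in order.
For q = 2, 3, 5, 7 the conclusion holds.
q = 11: 11 mod 12 = 11 — not in {2, 3, 5, 7}.
So q = 11 is the smallest counterexample.

q = 11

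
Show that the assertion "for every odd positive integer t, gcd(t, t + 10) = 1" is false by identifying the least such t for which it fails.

For t = 1, 3 the conclusion holds.
t = 5: gcd(5, 15) = 5.

t = 5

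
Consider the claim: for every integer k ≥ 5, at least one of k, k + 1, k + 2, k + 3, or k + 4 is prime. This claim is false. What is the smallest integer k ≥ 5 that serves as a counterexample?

For k = 5, 6, 7, 8, …, 21, 22, 23 the conclusion holds.
k = 24: 24 = 2 × 12; 25 = 5 × 5; 26 = 2 × 13; 27 = 3 × 9; 28 = 2 × 14 — all composite.
Thus k = 24 disproves the claim, and no smaller k works.

k = 24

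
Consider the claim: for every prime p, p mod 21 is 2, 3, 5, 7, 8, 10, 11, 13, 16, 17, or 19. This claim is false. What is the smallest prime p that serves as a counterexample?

Check each prime p in order until the claim fails.
For p = 2, 3, 5, 7, …, 29, 31, 37 the conclusion holds.
p = 41: 41 mod 21 = 20 — not in {2, 3, 5, 7, 8, 10, 11, 13, 16, 17, 19}.
Hence p = 41 is a counterexample.

p = 41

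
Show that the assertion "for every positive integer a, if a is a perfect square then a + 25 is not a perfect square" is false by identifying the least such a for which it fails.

a = 144

The first 11 eligible values, up to a = 121, all satisfy the conclusion.
a = 144: 144 = 12² and 144 + 25 = 169 = 13².
Thus a = 144 disproves the claim, and no smaller a works.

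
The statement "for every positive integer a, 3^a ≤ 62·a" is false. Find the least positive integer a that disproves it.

A counterexample is any positive integer a such that 3^a > 62·a; we check each in order.
a = 1: 3^a = 3 and 62·a = 62, so 3 ≤ 62.
a = 2: 3^a = 9 and 62·a = 124, so 9 ≤ 124.
a = 3: 3^a = 27 and 62·a = 186, so 27 ≤ 186.
a = 4: 3^a = 81 and 62·a = 248, so 81 ≤ 248.
a = 5: 3^a = 243 and 62·a = 310, so 243 ≤ 310.
a = 6: 3^a = 729 and 62·a = 372, so 729 > 372.

a = 6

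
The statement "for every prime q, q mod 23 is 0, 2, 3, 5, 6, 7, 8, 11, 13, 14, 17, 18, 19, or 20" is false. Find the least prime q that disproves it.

A counterexample is any prime q such that the claim fails; we check each in order.
For q = 2, 3, 5, 7, …, 37, 41, 43 the conclusion holds.
q = 47: 47 mod 23 = 1 — not in {0, 2, 3, 5, 6, 7, 8, 11, 13, 14, 17, 18, 19, 20}.
So q = 47 is the smallest counterexample.

q = 47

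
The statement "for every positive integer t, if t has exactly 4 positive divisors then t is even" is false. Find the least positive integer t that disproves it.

t = 15

We need the least positive integer t for which t has exactly 4 positive divisors but t is odd.
The first 4 eligible values, up to t = 14, all satisfy the conclusion.
t = 15: divisors of 15: 1, 3, 5, 15; 15 is odd.
So t = 15 is the smallest counterexample.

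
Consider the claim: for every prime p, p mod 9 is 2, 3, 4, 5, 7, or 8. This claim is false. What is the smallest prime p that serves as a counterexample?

A counterexample is any prime p such that the claim fails; we check each in order.
For p = 2, 3, 5, 7, 11, 13, 17 the conclusion holds.
p = 19: 19 mod 9 = 1 — not in {2, 3, 4, 5, 7, 8}.

p = 19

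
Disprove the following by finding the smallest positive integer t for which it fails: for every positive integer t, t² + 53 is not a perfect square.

t = 26

The first 25 eligible values, up to t = 25, all satisfy the conclusion.
t = 26: 26² + 53 = 729 = 27², a perfect square.
Hence t = 26 is a counterexample.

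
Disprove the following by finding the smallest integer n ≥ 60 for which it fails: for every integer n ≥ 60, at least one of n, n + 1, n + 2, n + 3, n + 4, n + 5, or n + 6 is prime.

Check each integer n ≥ 60 in order until n, n + 1, n + 2, n + 3, n + 4, n + 5, n + 6 are all composite.
The first 30 eligible values, up to n = 89, all satisfy the conclusion.
n = 90: 90 = 2 × 45; 91 = 7 × 13; 92 = 2 × 46; 93 = 3 × 31; 94 = 2 × 47; 95 = 5 × 19; 96 = 2 × 48 — all composite.

n = 90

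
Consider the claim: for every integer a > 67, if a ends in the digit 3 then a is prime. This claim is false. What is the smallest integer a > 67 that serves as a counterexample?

a = 93

Check each integer a > 67 in order until a ends in the digit 3 but a is not prime.
For a = 73, 83 the conclusion holds.
a = 93: 93 ends in 3; 93 = 3 × 31, composite.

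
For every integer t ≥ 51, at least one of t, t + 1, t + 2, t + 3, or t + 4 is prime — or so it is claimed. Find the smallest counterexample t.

t = 54

We need the least integer t ≥ 51 for which t, t + 1, t + 2, t + 3, t + 4 are all composite.
t = 51: 53 is prime.
t = 52: 53 is prime.
t = 53: 53 is prime.
t = 54: 54 = 2 × 27; 55 = 5 × 11; 56 = 2 × 28; 57 = 3 × 19; 58 = 2 × 29 — all composite.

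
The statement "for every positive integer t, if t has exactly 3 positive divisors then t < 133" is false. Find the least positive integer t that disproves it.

t = 169

For t = 4, 9, 25, 49, 121 the conclusion holds.
t = 169: τ(169) = 3; 169 ≥ 133.
So t = 169 is the smallest counterexample.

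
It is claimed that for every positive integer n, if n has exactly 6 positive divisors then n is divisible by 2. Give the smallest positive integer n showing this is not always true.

n = 45

Check each positive integer n in order until n has exactly 6 positive divisors but n is not divisible by 2.
n = 12: τ(12) = 6; 12 mod 2 = 0.
n = 18: τ(18) = 6; 18 mod 2 = 0.
n = 20: τ(20) = 6; 20 mod 2 = 0.
n = 28: τ(28) = 6; 28 mod 2 = 0.
n = 32: τ(32) = 6; 32 mod 2 = 0.
n = 44: τ(44) = 6; 44 mod 2 = 0.
n = 45: τ(45) = 6; 45 mod 2 = 1.
So n = 45 is the smallest counterexample.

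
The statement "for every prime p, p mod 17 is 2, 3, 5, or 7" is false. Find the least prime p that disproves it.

p = 11

We need the least prime p for which the claim fails.
p = 2: 2 mod 17 = 2.
p = 3: 3 mod 17 = 3.
p = 5: 5 mod 17 = 5.
p = 7: 7 mod 17 = 7.
p = 11: 11 mod 17 = 11 — not in {2, 3, 5, 7}.
So p = 11 is the smallest counterexample.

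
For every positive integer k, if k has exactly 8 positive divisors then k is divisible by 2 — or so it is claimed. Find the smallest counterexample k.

k = 105

We need the least positive integer k for which k has exactly 8 positive divisors but k is not divisible by 2.
For k = 24, 30, 40, 42, …, 88, 102, 104 the conclusion holds.
k = 105: τ(105) = 8; 105 mod 2 = 1.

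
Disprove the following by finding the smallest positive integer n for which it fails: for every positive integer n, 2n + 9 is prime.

n = 3

We need the least positive integer n for which 2n + 9 is not prime.
For n = 1, 2 the conclusion holds.
n = 3: 2n + 9 = 15 = 3 × 5, composite.
Hence n = 3 is a counterexample.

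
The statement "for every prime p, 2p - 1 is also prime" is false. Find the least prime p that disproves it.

p = 2: 2p - 1 = 3, prime.
p = 3: 2p - 1 = 5, prime.
p = 5: 2p - 1 = 9 = 3 × 3, not prime.
Thus p = 5 disproves the claim, and no smaller p works.

p = 5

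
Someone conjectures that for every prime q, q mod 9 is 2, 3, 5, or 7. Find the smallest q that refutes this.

q = 13

A counterexample is any prime q such that the claim fails; we check each in order.
The first 5 eligible values, up to q = 11, all satisfy the conclusion.
q = 13: 13 mod 9 = 4 — not in {2, 3, 5, 7}.
Hence q = 13 is a counterexample.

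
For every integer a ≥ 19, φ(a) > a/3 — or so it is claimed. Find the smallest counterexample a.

a = 24

We need the least integer a ≥ 19 for which the claim fails.
a = 19: φ(19) = 18 and 19/3 = 19/3, so φ(19) > 19/3.
a = 20: φ(20) = 8 and 20/3 = 20/3, so φ(20) > 20/3.
a = 21: φ(21) = 12 and 21/3 = 7, so φ(21) > 21/3.
a = 22: φ(22) = 10 and 22/3 = 22/3, so φ(22) > 22/3.
a = 23: φ(23) = 22 and 23/3 = 23/3, so φ(23) > 23/3.
a = 24: φ(24) = 8 and 24/3 = 8, so φ(24) ≤ 24/3.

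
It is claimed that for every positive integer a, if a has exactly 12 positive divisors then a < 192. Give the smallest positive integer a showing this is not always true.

Check each positive integer a in order until a has exactly 12 positive divisors but the claim fails.
For a = 60, 72, 84, 90, …, 150, 156, 160 the conclusion holds.
a = 198: τ(198) = 12; 198 ≥ 192.

a = 198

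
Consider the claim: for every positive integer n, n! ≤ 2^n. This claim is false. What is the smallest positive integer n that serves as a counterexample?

We need the least positive integer n for which n! > 2^n.
n = 1: n! = 1 and 2^n = 2, so 1 ≤ 2.
n = 2: n! = 2 and 2^n = 4, so 2 ≤ 4.
n = 3: n! = 6 and 2^n = 8, so 6 ≤ 8.
n = 4: n! = 24 and 2^n = 16, so 24 > 16.
Hence n = 4 is a counterexample.

n = 4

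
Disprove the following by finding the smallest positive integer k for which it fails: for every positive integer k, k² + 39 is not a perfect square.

We need the least positive integer k for which k² + 39 is a perfect square.
k = 1: 1² + 39 = 40, not a perfect square.
k = 2: 2² + 39 = 43, not a perfect square.
k = 3: 3² + 39 = 48, not a perfect square.
k = 4: 4² + 39 = 55, not a perfect square.
k = 5: 5² + 39 = 64 = 8², a perfect square.

k = 5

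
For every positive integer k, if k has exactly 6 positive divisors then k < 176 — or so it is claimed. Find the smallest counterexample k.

For k = 12, 18, 20, 28, …, 171, 172, 175 the conclusion holds.
k = 188: τ(188) = 6; 188 ≥ 176.

k = 188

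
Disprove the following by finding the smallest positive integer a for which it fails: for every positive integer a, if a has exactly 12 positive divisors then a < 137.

A counterexample is any positive integer a such that a has exactly 12 positive divisors but the claim fails; we check each in order.
For a = 60, 72, 84, 90, 96, 108, 126, 132 the conclusion holds.
a = 140: τ(140) = 12; 140 ≥ 137.
So a = 140 is the smallest counterexample.

a = 140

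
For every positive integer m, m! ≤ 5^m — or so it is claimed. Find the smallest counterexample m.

A counterexample is any positive integer m such that m! > 5^m; we check each in order.
The first 11 eligible values, up to m = 11, all satisfy the conclusion.
m = 12: m! = 479001600 and 5^m = 244140625, so 479001600 > 244140625.
So m = 12 is the smallest counterexample.

m = 12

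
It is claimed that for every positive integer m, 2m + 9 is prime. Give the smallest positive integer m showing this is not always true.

m = 3

Check each positive integer m in order until 2m + 9 is not prime.
m = 1: 2m + 9 = 11, prime.
m = 2: 2m + 9 = 13, prime.
m = 3: 2m + 9 = 15 = 3 × 5, composite.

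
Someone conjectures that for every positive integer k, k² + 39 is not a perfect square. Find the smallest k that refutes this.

k = 5

Check each positive integer k in order until k² + 39 is a perfect square.
k = 1: 1² + 39 = 40, not a perfect square.
k = 2: 2² + 39 = 43, not a perfect square.
k = 3: 3² + 39 = 48, not a perfect square.
k = 4: 4² + 39 = 55, not a perfect square.
k = 5: 5² + 39 = 64 = 8², a perfect square.
Hence k = 5 is a counterexample.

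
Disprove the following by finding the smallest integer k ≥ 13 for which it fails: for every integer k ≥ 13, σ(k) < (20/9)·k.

A counterexample is any integer k ≥ 13 such that the claim fails; we check each in order.
For k = 13, 14, 15, 16, …, 21, 22, 23 the conclusion holds.
k = 24: σ(24) = 60; 60 ≥ 160/3.

k = 24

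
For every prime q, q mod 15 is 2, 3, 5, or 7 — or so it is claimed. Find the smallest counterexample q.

q = 11

Check each prime q in order until the claim fails.
For q = 2, 3, 5, 7 the conclusion holds.
q = 11: 11 mod 15 = 11 — not in {2, 3, 5, 7}.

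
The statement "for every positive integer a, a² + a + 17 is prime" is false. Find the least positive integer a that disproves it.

a = 16

For a = 1, 2, 3, 4, …, 13, 14, 15 the conclusion holds.
a = 16: a² + a + 17 = 289 = 17 × 17, composite.
So a = 16 is the smallest counterexample.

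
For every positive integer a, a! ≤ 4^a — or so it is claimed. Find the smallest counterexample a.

a = 9

For a = 1, 2, 3, 4, 5, 6, 7, 8 the conclusion holds.
a = 9: a! = 362880 and 4^a = 262144, so 362880 > 262144.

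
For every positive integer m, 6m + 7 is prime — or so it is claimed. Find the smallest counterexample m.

m = 3

m = 1: 6m + 7 = 13, prime.
m = 2: 6m + 7 = 19, prime.
m = 3: 6m + 7 = 25 = 5 × 5, composite.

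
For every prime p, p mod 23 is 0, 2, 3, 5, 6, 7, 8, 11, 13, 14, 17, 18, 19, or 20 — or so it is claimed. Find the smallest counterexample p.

We need the least prime p for which the claim fails.
For p = 2, 3, 5, 7, …, 37, 41, 43 the conclusion holds.
p = 47: 47 mod 23 = 1 — not in {0, 2, 3, 5, 6, 7, 8, 11, 13, 14, 17, 18, 19, 20}.

p = 47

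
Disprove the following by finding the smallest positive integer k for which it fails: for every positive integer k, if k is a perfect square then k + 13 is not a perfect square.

k = 36

k = 1: 1 + 13 = 14, not a perfect square.
k = 4: 4 + 13 = 17, not a perfect square.
k = 9: 9 + 13 = 22, not a perfect square.
k = 16: 16 + 13 = 29, not a perfect square.
k = 25: 25 + 13 = 38, not a perfect square.
k = 36: 36 = 6² and 36 + 13 = 49 = 7².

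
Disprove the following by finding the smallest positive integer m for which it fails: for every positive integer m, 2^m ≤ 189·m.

A counterexample is any positive integer m such that 2^m > 189·m; we check each in order.
For m = 1, 2, 3, 4, …, 9, 10, 11 the conclusion holds.
m = 12: 2^m = 4096 and 189·m = 2268, so 4096 > 2268.
So m = 12 is the smallest counterexample.

m = 12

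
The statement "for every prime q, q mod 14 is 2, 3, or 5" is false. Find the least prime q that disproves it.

A counterexample is any prime q such that the claim fails; we check each in order.
For q = 2, 3, 5 the conclusion holds.
q = 7: 7 mod 14 = 7 — not in {2, 3, 5}.
Thus q = 7 disproves the claim, and no smaller q works.

q = 7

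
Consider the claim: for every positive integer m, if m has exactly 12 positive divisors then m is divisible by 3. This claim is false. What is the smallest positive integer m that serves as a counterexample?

m = 140

Check each positive integer m in order until m has exactly 12 positive divisors but m is not divisible by 3.
m = 60: τ(60) = 12; 60 mod 3 = 0.
m = 72: τ(72) = 12; 72 mod 3 = 0.
m = 84: τ(84) = 12; 84 mod 3 = 0.
m = 90: τ(90) = 12; 90 mod 3 = 0.
m = 96: τ(96) = 12; 96 mod 3 = 0.
m = 108: τ(108) = 12; 108 mod 3 = 0.
m = 126: τ(126) = 12; 126 mod 3 = 0.
m = 132: τ(132) = 12; 132 mod 3 = 0.
m = 140: τ(140) = 12; 140 mod 3 = 2.
Hence m = 140 is a counterexample.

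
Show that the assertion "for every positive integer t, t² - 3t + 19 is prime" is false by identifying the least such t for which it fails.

t = 18

A counterexample is any positive integer t such that t² - 3t + 19 is not prime; we check each in order.
For t = 1, 2, 3, 4, …, 15, 16, 17 the conclusion holds.
t = 18: t² - 3t + 19 = 289 = 17 × 17, composite.
Hence t = 18 is a counterexample.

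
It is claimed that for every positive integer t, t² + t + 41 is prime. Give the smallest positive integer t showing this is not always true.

t = 40

For t = 1, 2, 3, 4, …, 37, 38, 39 the conclusion holds.
t = 40: t² + t + 41 = 1681 = 41 × 41, composite.
So t = 40 is the smallest counterexample.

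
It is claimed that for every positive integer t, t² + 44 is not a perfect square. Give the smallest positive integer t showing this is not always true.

Check each positive integer t in order until t² + 44 is a perfect square.
For t = 1, 2, 3, 4, 5, 6, 7, 8, 9 the conclusion holds.
t = 10: 10² + 44 = 144 = 12², a perfect square.
Thus t = 10 disproves the claim, and no smaller t works.

t = 10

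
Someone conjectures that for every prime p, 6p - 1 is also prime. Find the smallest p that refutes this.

p = 11

Check each prime p in order until 6p - 1 is not prime.
The first 4 eligible values, up to p = 7, all satisfy the conclusion.
p = 11: 6p - 1 = 65 = 5 × 13, not prime.
So p = 11 is the smallest counterexample.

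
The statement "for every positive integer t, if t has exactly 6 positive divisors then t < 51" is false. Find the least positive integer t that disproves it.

t = 12: τ(12) = 6; 12 < 51.
t = 18: τ(18) = 6; 18 < 51.
t = 20: τ(20) = 6; 20 < 51.
t = 28: τ(28) = 6; 28 < 51.
t = 32: τ(32) = 6; 32 < 51.
t = 44: τ(44) = 6; 44 < 51.
t = 45: τ(45) = 6; 45 < 51.
t = 50: τ(50) = 6; 50 < 51.
t = 52: τ(52) = 6; 52 ≥ 51.

t = 52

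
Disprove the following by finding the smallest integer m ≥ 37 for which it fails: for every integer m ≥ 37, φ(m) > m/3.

The first 5 eligible values, up to m = 41, all satisfy the conclusion.
m = 42: φ(42) = 12 and 42/3 = 14, so φ(42) ≤ 42/3.
So m = 42 is the smallest counterexample.

m = 42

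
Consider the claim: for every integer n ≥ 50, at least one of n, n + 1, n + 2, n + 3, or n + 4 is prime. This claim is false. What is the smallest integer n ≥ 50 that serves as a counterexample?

For n = 50, 51, 52, 53 the conclusion holds.
n = 54: 54 = 2 × 27; 55 = 5 × 11; 56 = 2 × 28; 57 = 3 × 19; 58 = 2 × 29 — all composite.

n = 54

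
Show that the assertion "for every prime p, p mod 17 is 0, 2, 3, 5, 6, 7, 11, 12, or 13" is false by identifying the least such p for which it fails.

We need the least prime p for which the claim fails.
For p = 2, 3, 5, 7, 11, 13, 17, 19, 23, 29 the conclusion holds.
p = 31: 31 mod 17 = 14 — not in {0, 2, 3, 5, 6, 7, 11, 12, 13}.

p = 31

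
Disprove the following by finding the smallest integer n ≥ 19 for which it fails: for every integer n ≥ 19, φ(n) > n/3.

A counterexample is any integer n ≥ 19 such that the claim fails; we check each in order.
n = 19: φ(19) = 18 and 19/3 = 19/3, so φ(19) > 19/3.
n = 20: φ(20) = 8 and 20/3 = 20/3, so φ(20) > 20/3.
n = 21: φ(21) = 12 and 21/3 = 7, so φ(21) > 21/3.
n = 22: φ(22) = 10 and 22/3 = 22/3, so φ(22) > 22/3.
n = 23: φ(23) = 22 and 23/3 = 23/3, so φ(23) > 23/3.
n = 24: φ(24) = 8 and 24/3 = 8, so φ(24) ≤ 24/3.
Thus n = 24 disproves the claim, and no smaller n works.

n = 24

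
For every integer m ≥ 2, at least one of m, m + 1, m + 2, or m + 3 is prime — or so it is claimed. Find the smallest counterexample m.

A counterexample is any integer m ≥ 2 such that m, m + 1, m + 2, m + 3 are all composite; we check each in order.
For m = 2, 3, 4, 5, …, 21, 22, 23 the conclusion holds.
m = 24: 24 = 2 × 12; 25 = 5 × 5; 26 = 2 × 13; 27 = 3 × 9 — all composite.

m = 24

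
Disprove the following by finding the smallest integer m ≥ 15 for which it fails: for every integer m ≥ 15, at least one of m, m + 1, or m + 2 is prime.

Check each integer m ≥ 15 in order until m, m + 1, m + 2 are all composite.
m = 15: 17 is prime.
m = 16: 17 is prime.
m = 17: 17 is prime.
m = 18: 19 is prime.
m = 19: 19 is prime.
m = 20: 20 = 2 × 10; 21 = 3 × 7; 22 = 2 × 11 — all composite.
So m = 20 is the smallest counterexample.

m = 20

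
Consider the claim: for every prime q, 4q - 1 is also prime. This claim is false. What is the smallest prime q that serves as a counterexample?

Check each prime q in order until 4q - 1 is not prime.
For q = 2, 3, 5 the conclusion holds.
q = 7: 4q - 1 = 27 = 3 × 9, not prime.

q = 7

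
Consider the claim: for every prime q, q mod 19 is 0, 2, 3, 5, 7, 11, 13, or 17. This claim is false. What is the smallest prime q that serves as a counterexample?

q = 23

We need the least prime q for which the claim fails.
The first 8 eligible values, up to q = 19, all satisfy the conclusion.
q = 23: 23 mod 19 = 4 — not in {0, 2, 3, 5, 7, 11, 13, 17}.
Hence q = 23 is a counterexample.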